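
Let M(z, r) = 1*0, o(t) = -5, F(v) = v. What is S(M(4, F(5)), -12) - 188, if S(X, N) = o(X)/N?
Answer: -2251/12 ≈ -187.58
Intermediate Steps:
M(z, r) = 0
S(X, N) = -5/N
S(M(4, F(5)), -12) - 188 = -5/(-12) - 188 = -5*(-1/12) - 188 = 5/12 - 188 = -2251/12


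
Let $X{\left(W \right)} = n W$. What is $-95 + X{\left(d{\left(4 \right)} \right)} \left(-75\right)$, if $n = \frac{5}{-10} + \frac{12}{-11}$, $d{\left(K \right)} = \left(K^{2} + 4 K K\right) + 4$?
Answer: $\frac{109205}{11} \approx 9927.7$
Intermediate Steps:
$d{\left(K \right)} = 4 + 5 K^{2}$ ($d{\left(K \right)} = \left(K^{2} + 4 K^{2}\right) + 4 = 5 K^{2} + 4 = 4 + 5 K^{2}$)
$n = - \frac{35}{22}$ ($n = 5 \left(- \frac{1}{10}\right) + 12 \left(- \frac{1}{11}\right) = - \frac{1}{2} - \frac{12}{11} = - \frac{35}{22} \approx -1.5909$)
$X{\left(W \right)} = - \frac{35 W}{22}$
$-95 + X{\left(d{\left(4 \right)} \right)} \left(-75\right) = -95 + - \frac{35 \left(4 + 5 \cdot 4^{2}\right)}{22} \left(-75\right) = -95 + - \frac{35 \left(4 + 5 \cdot 16\right)}{22} \left(-75\right) = -95 + - \frac{35 \left(4 + 80\right)}{22} \left(-75\right) = -95 + \left(- \frac{35}{22}\right) 84 \left(-75\right) = -95 - - \frac{110250}{11} = -95 + \frac{110250}{11} = \frac{109205}{11}$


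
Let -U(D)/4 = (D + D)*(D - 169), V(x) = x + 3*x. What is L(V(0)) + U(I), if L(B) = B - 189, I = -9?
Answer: -13005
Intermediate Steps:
V(x) = 4*x
L(B) = -189 + B
U(D) = -8*D*(-169 + D) (U(D) = -4*(D + D)*(D - 169) = -4*2*D*(-169 + D) = -8*D*(-169 + D))
L(V(0)) + U(I) = (-189 + 4*0) + 8*(-9)*(169 - 1*(-9)) = (-189 + 0) + 8*(-9)*(169 + 9) = -189 + 8*(-9)*178 = -189 - 12816 = -13005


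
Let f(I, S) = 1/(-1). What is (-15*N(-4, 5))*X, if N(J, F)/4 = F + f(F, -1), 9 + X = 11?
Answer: -480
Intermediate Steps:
f(I, S) = -1
X = 2 (X = -9 + 11 = 2)
N(J, F) = -4 + 4*F (N(J, F) = 4*(F - 1) = 4*(-1 + F) = -4 + 4*F)
(-15*N(-4, 5))*X = -15*(-4 + 4*5)*2 = -15*(-4 + 20)*2 = -15*16*2 = -240*2 = -480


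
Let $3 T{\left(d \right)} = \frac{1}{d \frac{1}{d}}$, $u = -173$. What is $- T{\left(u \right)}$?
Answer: $- \frac{1}{3} \approx -0.33333$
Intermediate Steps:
$T{\left(d \right)} = \frac{1}{3}$ ($T{\left(d \right)} = \frac{1}{3 \frac{d}{d}} = \frac{1}{3 \cdot 1} = \frac{1}{3} \cdot 1 = \frac{1}{3}$)
$- T{\left(u \right)} = \left(-1\right) \frac{1}{3} = - \frac{1}{3}$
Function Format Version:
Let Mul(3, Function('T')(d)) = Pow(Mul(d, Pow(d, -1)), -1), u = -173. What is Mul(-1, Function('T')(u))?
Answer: Rational(-1, 3) ≈ -0.33333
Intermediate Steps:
Function('T')(d) = Rational(1, 3) (Function('T')(d) = Mul(Rational(1, 3), Pow(Mul(d, Pow(d, -1)), -1)) = Mul(Rational(1, 3), Pow(1, -1)) = Mul(Rational(1, 3), 1) = Rational(1, 3))
Mul(-1, Function('T')(u)) = Mul(-1, Rational(1, 3)) = Rational(-1, 3)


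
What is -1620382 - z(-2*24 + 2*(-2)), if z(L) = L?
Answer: -1620330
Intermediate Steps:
-1620382 - z(-2*24 + 2*(-2)) = -1620382 - (-2*24 + 2*(-2)) = -1620382 - (-48 - 4) = -1620382 - 1*(-52) = -1620382 + 52 = -1620330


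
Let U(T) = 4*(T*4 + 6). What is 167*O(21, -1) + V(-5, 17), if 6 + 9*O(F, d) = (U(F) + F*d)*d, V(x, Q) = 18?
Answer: -19151/3 ≈ -6383.7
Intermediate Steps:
U(T) = 24 + 16*T (U(T) = 4*(4*T + 6) = 4*(6 + 4*T) = 24 + 16*T)
O(F, d) = -⅔ + d*(24 + 16*F + F*d)/9 (O(F, d) = -⅔ + (((24 + 16*F) + F*d)*d)/9 = -⅔ + ((24 + 16*F + F*d)*d)/9 = -⅔ + (d*(24 + 16*F + F*d))/9 = -⅔ + d*(24 + 16*F + F*d)/9)
167*O(21, -1) + V(-5, 17) = 167*(-⅔ + (⅑)*21*(-1)² + (8/9)*(-1)*(3 + 2*21)) + 18 = 167*(-⅔ + (⅑)*21*1 + (8/9)*(-1)*(3 + 42)) + 18 = 167*(-⅔ + 7/3 + (8/9)*(-1)*45) + 18 = 167*(-⅔ + 7/3 - 40) + 18 = 167*(-115/3) + 18 = -19205/3 + 18 = -19151/3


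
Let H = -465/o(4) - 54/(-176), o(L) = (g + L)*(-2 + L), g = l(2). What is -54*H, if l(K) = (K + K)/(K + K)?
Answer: 109755/44 ≈ 2494.4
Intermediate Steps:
l(K) = 1 (l(K) = (2*K)/((2*K)) = (2*K)*(1/(2*K)) = 1)
g = 1
o(L) = (1 + L)*(-2 + L)
H = -4065/88 (H = -465/(-2 + 4² - 1*4) - 54/(-176) = -465/(-2 + 16 - 4) - 54*(-1/176) = -465/10 + 27/88 = -465*⅒ + 27/88 = -93/2 + 27/88 = -4065/88 ≈ -46.193)
-54*H = -54*(-4065/88) = 109755/44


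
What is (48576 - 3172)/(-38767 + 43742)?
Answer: 45404/4975 ≈ 9.1264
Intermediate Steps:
(48576 - 3172)/(-38767 + 43742) = 45404/4975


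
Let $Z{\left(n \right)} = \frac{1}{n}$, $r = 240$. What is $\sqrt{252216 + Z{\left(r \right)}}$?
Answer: $\frac{\sqrt{907977615}}{60} \approx 502.21$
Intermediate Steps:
$\sqrt{252216 + Z{\left(r \right)}} = \sqrt{252216 + \frac{1}{240}} = \sqrt{\frac{60531841}{240}} = \frac{\sqrt{907977615}}{60}$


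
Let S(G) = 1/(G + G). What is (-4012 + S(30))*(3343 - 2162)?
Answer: -284289139/60 ≈ -4.7382e+6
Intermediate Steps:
S(G) = 1/(2*G)
(-4012 + S(30))*(3343 - 2162) = (-4012 + (½)/30)*(3343 - 2162) = (-4012 + (½)*(1/30))*1181 = (-4012 + 1/60)*1181 = -240719/60*1181 = -284289139/60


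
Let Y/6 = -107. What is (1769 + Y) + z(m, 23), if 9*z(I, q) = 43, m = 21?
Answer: 10186/9 ≈ 1131.8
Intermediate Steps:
z(I, q) = 43/9 (z(I, q) = (1/9)*43 = 43/9)
Y = -642 (Y = 6*(-107) = -642)
(1769 + Y) + z(m, 23) = (1769 - 642) + 43/9 = 1127 + 43/9 = 10186/9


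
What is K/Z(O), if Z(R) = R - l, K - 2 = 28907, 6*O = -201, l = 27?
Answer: -57818/121 ≈ -477.83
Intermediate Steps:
O = -67/2 (O = (⅙)*(-201) = -67/2 ≈ -33.500)
K = 28909 (K = 2 + 28907 = 28909)
Z(R) = -27 + R (Z(R) = R - 1*27 = R - 27 = -27 + R)
K/Z(O) = 28909/(-27 - 67/2) = 28909/(-121/2) = 28909*(-2/121) = -57818/121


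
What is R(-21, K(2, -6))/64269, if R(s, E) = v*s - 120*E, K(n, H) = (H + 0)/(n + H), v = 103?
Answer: -781/21423 ≈ -0.036456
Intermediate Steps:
K(n, H) = H/(H + n)
R(s, E) = -120*E + 103*s (R(s, E) = 103*s - 120*E = -120*E + 103*s)
R(-21, K(2, -6))/64269 = (-(-720)/(-6 + 2) + 103*(-21))/64269 = (-(-720)/(-4) - 2163)*(1/64269) = (-(-720)*(-1)/4 - 2163)*(1/64269) = (-120*3/2 - 2163)*(1/64269) = (-180 - 2163)*(1/64269) = -2343*1/64269 = -781/21423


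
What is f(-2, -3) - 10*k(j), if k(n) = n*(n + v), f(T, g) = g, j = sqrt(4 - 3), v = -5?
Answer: 37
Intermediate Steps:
j = 1 (j = sqrt(1) = 1)
k(n) = n*(-5 + n) (k(n) = n*(n - 5) = n*(-5 + n))
f(-2, -3) - 10*k(j) = -3 - 10*(-5 + 1) = -3 - 10*(-4) = -3 + 40 = 37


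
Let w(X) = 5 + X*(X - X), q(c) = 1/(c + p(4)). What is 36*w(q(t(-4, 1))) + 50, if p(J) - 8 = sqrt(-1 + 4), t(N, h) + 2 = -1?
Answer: 230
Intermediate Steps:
t(N, h) = -3 (t(N, h) = -2 - 1 = -3)
p(J) = 8 + sqrt(3) (p(J) = 8 + sqrt(-1 + 4) = 8 + sqrt(3))
q(c) = 1/(8 + c + sqrt(3)) (q(c) = 1/(c + (8 + sqrt(3))) = 1/(8 + c + sqrt(3)))
w(X) = 5 (w(X) = 5 + X*0 = 5 + 0 = 5)
36*w(q(t(-4, 1))) + 50 = 36*5 + 50 = 180 + 50 = 230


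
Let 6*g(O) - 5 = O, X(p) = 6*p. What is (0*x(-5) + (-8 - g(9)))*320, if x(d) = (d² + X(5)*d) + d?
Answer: -9920/3 ≈ -3306.7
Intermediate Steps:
g(O) = ⅚ + O/6
x(d) = d² + 31*d (x(d) = (d² + (6*5)*d) + d = (d² + 30*d) + d = d² + 31*d)
(0*x(-5) + (-8 - g(9)))*320 = (0*(-5*(31 - 5)) + (-8 - (⅚ + (⅙)*9)))*320 = (0*(-5*26) + (-8 - (⅚ + 3/2)))*320 = (0*(-130) + (-8 - 1*7/3))*320 = (0 + (-8 - 7/3))*320 = (0 - 31/3)*320 = -31/3*320 = -9920/3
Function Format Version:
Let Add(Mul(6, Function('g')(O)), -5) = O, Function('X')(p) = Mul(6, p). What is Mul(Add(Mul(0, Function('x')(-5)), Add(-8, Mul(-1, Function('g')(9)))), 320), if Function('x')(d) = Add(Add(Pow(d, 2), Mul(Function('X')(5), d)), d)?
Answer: Rational(-9920, 3) ≈ -3306.7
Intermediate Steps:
Function('g')(O) = Add(Rational(5, 6), Mul(Rational(1, 6), O))
Function('x')(d) = Add(Pow(d, 2), Mul(31, d)) (Function('x')(d) = Add(Add(Pow(d, 2), Mul(Mul(6, 5), d)), d) = Add(Add(Pow(d, 2), Mul(30, d)), d) = Add(Pow(d, 2), Mul(31, d)))
Mul(Add(Mul(0, Function('x')(-5)), Add(-8, Mul(-1, Function('g')(9)))), 320) = Mul(Add(Mul(0, Mul(-5, Add(31, -5))), Add(-8, Mul(-1, Add(Rational(5, 6), Mul(Rational(1, 6), 9))))), 320) = Mul(Add(Mul(0, Mul(-5, 26)), Add(-8, Mul(-1, Add(Rational(5, 6), Rational(3, 2))))), 320) = Mul(Add(Mul(0, -130), Add(-8, Mul(-1, Rational(7, 3)))), 320) = Mul(Add(0, Add(-8, Rational(-7, 3))), 320) = Mul(Add(0, Rational(-31, 3)), 320) = Mul(Rational(-31, 3), 320) = Rational(-9920, 3)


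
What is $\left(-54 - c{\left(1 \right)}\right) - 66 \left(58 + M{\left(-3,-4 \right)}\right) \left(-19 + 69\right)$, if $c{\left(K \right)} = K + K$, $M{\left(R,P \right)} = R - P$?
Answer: $-194756$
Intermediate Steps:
$c{\left(K \right)} = 2 K$
$\left(-54 - c{\left(1 \right)}\right) - 66 \left(58 + M{\left(-3,-4 \right)}\right) \left(-19 + 69\right) = \left(-54 - 2 \cdot 1\right) - 66 \left(58 - -1\right) \left(-19 + 69\right) = \left(-54 - 2\right) - 66 \left(58 + \left(-3 + 4\right)\right) 50 = \left(-54 - 2\right) - 66 \left(58 + 1\right) 50 = -56 - 66 \cdot 59 \cdot 50 = -56 - 194700 = -194756$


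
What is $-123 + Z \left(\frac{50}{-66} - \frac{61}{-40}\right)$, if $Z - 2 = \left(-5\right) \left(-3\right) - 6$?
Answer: $- \frac{13747}{120} \approx -114.56$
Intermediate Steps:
$Z = 11$ ($Z = 2 - -9 = 2 + \left(15 - 6\right) = 2 + 9 = 11$)
$-123 + Z \left(\frac{50}{-66} - \frac{61}{-40}\right) = -123 + 11 \left(\frac{50}{-66} - \frac{61}{-40}\right) = -123 + 11 \left(50 \left(- \frac{1}{66}\right) - - \frac{61}{40}\right) = -123 + 11 \left(- \frac{25}{33} + \frac{61}{40}\right) = -123 + 11 \cdot \frac{1013}{1320} = -123 + \frac{1013}{120} = - \frac{13747}{120}$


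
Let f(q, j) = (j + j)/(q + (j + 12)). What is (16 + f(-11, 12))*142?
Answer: 32944/13 ≈ 2534.2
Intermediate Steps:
f(q, j) = 2*j/(12 + j + q) (f(q, j) = (2*j)/(q + (12 + j)) = (2*j)/(12 + j + q) = 2*j/(12 + j + q))
(16 + f(-11, 12))*142 = (16 + 2*12/(12 + 12 - 11))*142 = (16 + 2*12/13)*142 = (16 + 2*12*(1/13))*142 = (16 + 24/13)*142 = (232/13)*142 = 32944/13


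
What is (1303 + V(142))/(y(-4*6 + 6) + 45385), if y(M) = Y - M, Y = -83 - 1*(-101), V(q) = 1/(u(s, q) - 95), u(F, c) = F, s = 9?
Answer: 112057/3906206 ≈ 0.028687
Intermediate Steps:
V(q) = -1/86 (V(q) = 1/(9 - 95) = 1/(-86) = -1/86)
Y = 18 (Y = -83 + 101 = 18)
y(M) = 18 - M
(1303 + V(142))/(y(-4*6 + 6) + 45385) = (1303 - 1/86)/((18 - (-4*6 + 6)) + 45385) = 112057/(86*((18 - (-24 + 6)) + 45385)) = 112057/(86*((18 - 1*(-18)) + 45385)) = 112057/(86*((18 + 18) + 45385)) = 112057/(86*(36 + 45385)) = (112057/86)/45421 = (112057/86)*(1/45421) = 112057/3906206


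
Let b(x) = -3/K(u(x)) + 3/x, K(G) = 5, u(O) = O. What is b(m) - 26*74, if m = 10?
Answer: -19243/10 ≈ -1924.3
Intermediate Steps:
b(x) = -3/5 + 3/x
b(m) - 26*74 = (-3/5 + 3/10) - 26*74 = (-3/5 + 3*(1/10)) - 1924 = (-3/5 + 3/10) - 1924 = -3/10 - 1924 = -19243/10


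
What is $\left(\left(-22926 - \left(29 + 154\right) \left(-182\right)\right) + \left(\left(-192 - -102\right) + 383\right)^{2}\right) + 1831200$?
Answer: $1927429$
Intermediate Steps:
$\left(\left(-22926 - \left(29 + 154\right) \left(-182\right)\right) + \left(\left(-192 - -102\right) + 383\right)^{2}\right) + 1831200 = \left(\left(-22926 - 183 \left(-182\right)\right) + \left(\left(-192 + 102\right) + 383\right)^{2}\right) + 1831200 = \left(\left(-22926 - -33306\right) + \left(-90 + 383\right)^{2}\right) + 1831200 = \left(\left(-22926 + 33306\right) + 293^{2}\right) + 1831200 = \left(10380 + 85849\right) + 1831200 = 96229 + 1831200 = 1927429$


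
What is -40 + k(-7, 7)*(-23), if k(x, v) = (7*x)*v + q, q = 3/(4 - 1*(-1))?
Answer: 39176/5 ≈ 7835.2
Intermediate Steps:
q = ⅗ (q = 3/(4 + 1) = 3/5 = 3*(⅕) = ⅗ ≈ 0.60000)
k(x, v) = ⅗ + 7*v*x (k(x, v) = (7*x)*v + ⅗ = 7*v*x + ⅗ = ⅗ + 7*v*x)
-40 + k(-7, 7)*(-23) = -40 + (⅗ + 7*7*(-7))*(-23) = -40 + (⅗ - 343)*(-23) = -40 - 1712/5*(-23) = -40 + 39376/5 = 39176/5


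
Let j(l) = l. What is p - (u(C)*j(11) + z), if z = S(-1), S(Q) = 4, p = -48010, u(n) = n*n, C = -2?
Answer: -48058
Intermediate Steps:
u(n) = n**2
z = 4
p - (u(C)*j(11) + z) = -48010 - ((-2)**2*11 + 4) = -48010 - (4*11 + 4) = -48010 - (44 + 4) = -48010 - 1*48 = -48010 - 48 = -48058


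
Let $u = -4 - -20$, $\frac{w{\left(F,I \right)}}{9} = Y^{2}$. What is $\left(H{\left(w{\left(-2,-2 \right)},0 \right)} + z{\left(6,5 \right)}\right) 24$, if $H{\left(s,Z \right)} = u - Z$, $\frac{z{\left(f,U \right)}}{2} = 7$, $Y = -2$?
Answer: $720$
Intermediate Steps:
$z{\left(f,U \right)} = 14$ ($z{\left(f,U \right)} = 2 \cdot 7 = 14$)
$w{\left(F,I \right)} = 36$ ($w{\left(F,I \right)} = 9 \left(-2\right)^{2} = 9 \cdot 4 = 36$)
$u = 16$ ($u = -4 + 20 = 16$)
$H{\left(s,Z \right)} = 16 - Z$
$\left(H{\left(w{\left(-2,-2 \right)},0 \right)} + z{\left(6,5 \right)}\right) 24 = \left(\left(16 - 0\right) + 14\right) 24 = \left(\left(16 + 0\right) + 14\right) 24 = \left(16 + 14\right) 24 = 30 \cdot 24 = 720$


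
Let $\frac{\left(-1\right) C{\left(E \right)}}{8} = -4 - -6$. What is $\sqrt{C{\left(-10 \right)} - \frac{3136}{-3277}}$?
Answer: $\frac{4 i \sqrt{10096437}}{3277} \approx 3.8785 i$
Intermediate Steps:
$C{\left(E \right)} = -16$ ($C{\left(E \right)} = - 8 \left(-4 - -6\right) = - 8 \left(-4 + 6\right) = \left(-8\right) 2 = -16$)
$\sqrt{C{\left(-10 \right)} - \frac{3136}{-3277}} = \sqrt{-16 - \frac{3136}{-3277}} = \sqrt{-16 - - \frac{3136}{3277}} = \sqrt{-16 + \frac{3136}{3277}} = \sqrt{- \frac{49296}{3277}} = \frac{4 i \sqrt{10096437}}{3277}$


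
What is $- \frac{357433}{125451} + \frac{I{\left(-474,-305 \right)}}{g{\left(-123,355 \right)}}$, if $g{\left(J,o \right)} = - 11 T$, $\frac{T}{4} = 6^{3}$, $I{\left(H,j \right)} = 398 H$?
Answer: $\frac{20853435}{1226632} \approx 17.001$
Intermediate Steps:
$T = 864$ ($T = 4 \cdot 6^{3} = 4 \cdot 216 = 864$)
$g{\left(J,o \right)} = -9504$ ($g{\left(J,o \right)} = \left(-11\right) 864 = -9504$)
$- \frac{357433}{125451} + \frac{I{\left(-474,-305 \right)}}{g{\left(-123,355 \right)}} = - \frac{357433}{125451} + \frac{398 \left(-474\right)}{-9504} = \left(-357433\right) \frac{1}{125451} - - \frac{15721}{792} = - \frac{357433}{125451} + \frac{15721}{792} = \frac{20853435}{1226632}$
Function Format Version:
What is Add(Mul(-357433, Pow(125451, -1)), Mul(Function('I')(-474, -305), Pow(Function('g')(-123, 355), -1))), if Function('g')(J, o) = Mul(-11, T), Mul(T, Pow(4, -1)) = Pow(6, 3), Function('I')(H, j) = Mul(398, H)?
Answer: Rational(20853435, 1226632) ≈ 17.001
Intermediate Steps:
T = 864 (T = Mul(4, Pow(6, 3)) = Mul(4, 216) = 864)
Function('g')(J, o) = -9504 (Function('g')(J, o) = Mul(-11, 864) = -9504)
Add(Mul(-357433, Pow(125451, -1)), Mul(Function('I')(-474, -305), Pow(Function('g')(-123, 355), -1))) = Add(Mul(-357433, Pow(125451, -1)), Mul(Mul(398, -474), Pow(-9504, -1))) = Add(Mul(-357433, Rational(1, 125451)), Mul(-188652, Rational(-1, 9504))) = Add(Rational(-357433, 125451), Rational(15721, 792)) = Rational(20853435, 1226632)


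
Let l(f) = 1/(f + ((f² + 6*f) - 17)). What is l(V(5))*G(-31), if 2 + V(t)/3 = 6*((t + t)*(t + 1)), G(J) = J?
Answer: -31/1160977 ≈ -2.6702e-5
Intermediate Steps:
V(t) = -6 + 36*t*(1 + t) (V(t) = -6 + 3*(6*((t + t)*(t + 1))) = -6 + 3*(6*((2*t)*(1 + t))) = -6 + 3*(6*(2*t*(1 + t))) = -6 + 3*(12*t*(1 + t)) = -6 + 36*t*(1 + t))
l(f) = 1/(-17 + f² + 7*f) (l(f) = 1/(f + (-17 + f² + 6*f)) = 1/(-17 + f² + 7*f))
l(V(5))*G(-31) = -31/(-17 + (-6 + 36*5 + 36*5²)² + 7*(-6 + 36*5 + 36*5²)) = -31/(-17 + (-6 + 180 + 36*25)² + 7*(-6 + 180 + 36*25)) = -31/(-17 + (-6 + 180 + 900)² + 7*(-6 + 180 + 900)) = -31/(-17 + 1074² + 7*1074) = -31/(-17 + 1153476 + 7518) = -31/1160977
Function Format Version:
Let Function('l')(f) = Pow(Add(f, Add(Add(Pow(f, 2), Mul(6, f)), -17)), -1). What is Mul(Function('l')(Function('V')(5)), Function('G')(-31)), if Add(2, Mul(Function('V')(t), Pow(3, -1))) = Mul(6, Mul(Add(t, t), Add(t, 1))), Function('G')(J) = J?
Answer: Rational(-31, 1160977) ≈ -2.6702e-5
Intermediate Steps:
Function('V')(t) = Add(-6, Mul(36, t, Add(1, t))) (Function('V')(t) = Add(-6, Mul(3, Mul(6, Mul(Add(t, t), Add(t, 1))))) = Add(-6, Mul(3, Mul(6, Mul(Mul(2, t), Add(1, t))))) = Add(-6, Mul(3, Mul(6, Mul(2, t, Add(1, t))))) = Add(-6, Mul(3, Mul(12, t, Add(1, t)))) = Add(-6, Mul(36, t, Add(1, t))))
Function('l')(f) = Pow(Add(-17, Pow(f, 2), Mul(7, f)), -1) (Function('l')(f) = Pow(Add(f, Add(-17, Pow(f, 2), Mul(6, f))), -1) = Pow(Add(-17, Pow(f, 2), Mul(7, f)), -1))
Mul(Function('l')(Function('V')(5)), Function('G')(-31)) = Mul(Pow(Add(-17, Pow(Add(-6, Mul(36, 5), Mul(36, Pow(5, 2))), 2), Mul(7, Add(-6, Mul(36, 5), Mul(36, Pow(5, 2))))), -1), -31) = Mul(Pow(Add(-17, Pow(Add(-6, 180, Mul(36, 25)), 2), Mul(7, Add(-6, 180, Mul(36, 25)))), -1), -31) = Mul(Pow(Add(-17, Pow(Add(-6, 180, 900), 2), Mul(7, Add(-6, 180, 900))), -1), -31) = Mul(Pow(Add(-17, Pow(1074, 2), Mul(7, 1074)), -1), -31) = Mul(Pow(Add(-17, 1153476, 7518), -1), -31) = Mul(Pow(1160977, -1), -31) = Mul(Rational(1, 1160977), -31) = Rational(-31, 1160977)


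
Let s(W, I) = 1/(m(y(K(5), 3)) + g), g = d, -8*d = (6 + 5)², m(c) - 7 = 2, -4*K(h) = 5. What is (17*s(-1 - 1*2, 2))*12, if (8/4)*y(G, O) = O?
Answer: -1632/49 ≈ -33.306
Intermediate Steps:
K(h) = -5/4 (K(h) = -¼*5 = -5/4)
y(G, O) = O/2
m(c) = 9 (m(c) = 7 + 2 = 9)
d = -121/8 (d = -(6 + 5)²/8 = -⅛*11² = -⅛*121 = -121/8 ≈ -15.125)
g = -121/8 ≈ -15.125
s(W, I) = -8/49 (s(W, I) = 1/(9 - 121/8) = 1/(-49/8) = -8/49)
(17*s(-1 - 1*2, 2))*12 = (17*(-8/49))*12 = -136/49*12 = -1632/49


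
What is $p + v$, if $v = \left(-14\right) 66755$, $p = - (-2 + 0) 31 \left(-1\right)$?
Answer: $-934632$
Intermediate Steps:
$p = -62$ ($p = \left(-1\right) \left(-2\right) 31 \left(-1\right) = 2 \cdot 31 \left(-1\right) = 62 \left(-1\right) = -62$)
$v = -934570$
$p + v = -62 - 934570 = -934632$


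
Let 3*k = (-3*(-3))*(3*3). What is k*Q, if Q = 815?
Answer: 22005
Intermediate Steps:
k = 27 (k = ((-3*(-3))*(3*3))/3 = (9*9)/3 = (⅓)*81 = 27)
k*Q = 27*815 = 22005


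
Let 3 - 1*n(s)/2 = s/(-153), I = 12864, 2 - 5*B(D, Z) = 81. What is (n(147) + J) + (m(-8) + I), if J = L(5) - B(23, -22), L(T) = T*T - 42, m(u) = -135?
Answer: 3247609/255 ≈ 12736.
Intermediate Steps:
L(T) = -42 + T**2 (L(T) = T**2 - 42 = -42 + T**2)
B(D, Z) = -79/5 (B(D, Z) = 2/5 - 1/5*81 = 2/5 - 81/5 = -79/5)
J = -6/5 (J = (-42 + 5**2) - 1*(-79/5) = (-42 + 25) + 79/5 = -17 + 79/5 = -6/5 ≈ -1.2000)
n(s) = 6 + 2*s/153 (n(s) = 6 - 2*s/(-153) = 6 - 2*s*(-1)/153 = 6 - (-2)*s/153 = 6 + 2*s/153)
(n(147) + J) + (m(-8) + I) = ((6 + (2/153)*147) - 6/5) + (-135 + 12864) = ((6 + 98/51) - 6/5) + 12729 = (404/51 - 6/5) + 12729 = 1714/255 + 12729 = 3247609/255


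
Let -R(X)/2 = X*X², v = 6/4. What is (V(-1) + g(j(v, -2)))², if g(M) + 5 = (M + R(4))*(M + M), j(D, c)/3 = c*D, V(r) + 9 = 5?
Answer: 6036849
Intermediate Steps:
v = 3/2 (v = 6*(¼) = 3/2 ≈ 1.5000)
V(r) = -4 (V(r) = -9 + 5 = -4)
R(X) = -2*X³ (R(X) = -2*X*X² = -2*X³)
j(D, c) = 3*D*c (j(D, c) = 3*(c*D) = 3*(D*c) = 3*D*c)
g(M) = -5 + 2*M*(-128 + M) (g(M) = -5 + (M - 2*4³)*(M + M) = -5 + (M - 2*64)*(2*M) = -5 + (M - 128)*(2*M) = -5 + (-128 + M)*(2*M) = -5 + 2*M*(-128 + M))
(V(-1) + g(j(v, -2)))² = (-4 + (-5 - 768*3*(-2)/2 + 2*(3*(3/2)*(-2))²))² = (-4 + (-5 - 256*(-9) + 2*(-9)²))² = (-4 + (-5 + 2304 + 2*81))² = (-4 + (-5 + 2304 + 162))² = (-4 + 2461)² = 2457² = 6036849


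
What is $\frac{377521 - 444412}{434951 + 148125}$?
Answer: $- \frac{66891}{583076} \approx -0.11472$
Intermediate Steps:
$\frac{377521 - 444412}{434951 + 148125} = - \frac{66891}{583076}$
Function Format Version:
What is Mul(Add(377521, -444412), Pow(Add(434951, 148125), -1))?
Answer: Rational(-66891, 583076) ≈ -0.11472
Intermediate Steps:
Mul(Add(377521, -444412), Pow(Add(434951, 148125), -1)) = Mul(-66891, Pow(583076, -1)) = Mul(-66891, Rational(1, 583076)) = Rational(-66891, 583076)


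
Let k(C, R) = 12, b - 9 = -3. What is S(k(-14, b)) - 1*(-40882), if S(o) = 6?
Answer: 40888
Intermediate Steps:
b = 6 (b = 9 - 3 = 6)
S(k(-14, b)) - 1*(-40882) = 6 - 1*(-40882) = 6 + 40882 = 40888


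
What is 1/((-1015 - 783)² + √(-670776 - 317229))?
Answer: 3232804/10451022690421 - I*√988005/10451022690421 ≈ 3.0933e-7 - 9.5109e-11*I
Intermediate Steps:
1/((-1015 - 783)² + √(-670776 - 317229)) = 1/((-1798)² + √(-988005)) = 1/(3232804 + I*√988005)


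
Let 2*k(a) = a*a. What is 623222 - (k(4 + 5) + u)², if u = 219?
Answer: 2223527/4 ≈ 5.5588e+5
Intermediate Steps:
k(a) = a²/2 (k(a) = (a*a)/2 = a²/2)
623222 - (k(4 + 5) + u)² = 623222 - ((4 + 5)²/2 + 219)² = 623222 - ((½)*9² + 219)² = 623222 - ((½)*81 + 219)² = 623222 - (81/2 + 219)² = 623222 - (519/2)² = 623222 - 1*269361/4 = 623222 - 269361/4 = 2223527/4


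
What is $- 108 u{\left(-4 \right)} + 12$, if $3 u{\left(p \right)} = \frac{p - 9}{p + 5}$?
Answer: $480$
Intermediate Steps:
$u{\left(p \right)} = \frac{-9 + p}{3 \left(5 + p\right)}$ ($u{\left(p \right)} = \frac{\left(p - 9\right) \frac{1}{p + 5}}{3} = \frac{\left(-9 + p\right) \frac{1}{5 + p}}{3} = \frac{\frac{1}{5 + p} \left(-9 + p\right)}{3} = \frac{-9 + p}{3 \left(5 + p\right)}$)
$- 108 u{\left(-4 \right)} + 12 = - 108 \frac{-9 - 4}{3 \left(5 - 4\right)} + 12 = - 108 \cdot \frac{1}{3} \cdot 1^{-1} \left(-13\right) + 12 = - 108 \cdot \frac{1}{3} \cdot 1 \left(-13\right) + 12 = \left(-108\right) \left(- \frac{13}{3}\right) + 12 = 468 + 12 = 480$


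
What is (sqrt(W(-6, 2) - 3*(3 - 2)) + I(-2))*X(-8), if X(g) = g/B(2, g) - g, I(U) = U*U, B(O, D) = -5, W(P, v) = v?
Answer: 192/5 + 48*I/5 ≈ 38.4 + 9.6*I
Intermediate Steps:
I(U) = U**2
X(g) = -6*g/5 (X(g) = g/(-5) - g = g*(-1/5) - g = -g/5 - g = -6*g/5)
(sqrt(W(-6, 2) - 3*(3 - 2)) + I(-2))*X(-8) = (sqrt(2 - 3*(3 - 2)) + (-2)**2)*(-6/5*(-8)) = (sqrt(2 - 3*1) + 4)*(48/5) = (sqrt(2 - 3) + 4)*(48/5) = (sqrt(-1) + 4)*(48/5) = (I + 4)*(48/5) = (4 + I)*(48/5) = 192/5 + 48*I/5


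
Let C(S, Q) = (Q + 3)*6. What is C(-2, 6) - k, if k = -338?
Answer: 392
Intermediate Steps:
C(S, Q) = 18 + 6*Q (C(S, Q) = (3 + Q)*6 = 18 + 6*Q)
C(-2, 6) - k = (18 + 6*6) - 1*(-338) = (18 + 36) + 338 = 54 + 338 = 392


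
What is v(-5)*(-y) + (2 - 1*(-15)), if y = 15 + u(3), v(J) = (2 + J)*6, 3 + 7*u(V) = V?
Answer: 287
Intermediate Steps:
u(V) = -3/7 + V/7
v(J) = 12 + 6*J
y = 15 (y = 15 + (-3/7 + (⅐)*3) = 15 + (-3/7 + 3/7) = 15 + 0 = 15)
v(-5)*(-y) + (2 - 1*(-15)) = (12 + 6*(-5))*(-1*15) + (2 - 1*(-15)) = (12 - 30)*(-15) + (2 + 15) = -18*(-15) + 17 = 270 + 17 = 287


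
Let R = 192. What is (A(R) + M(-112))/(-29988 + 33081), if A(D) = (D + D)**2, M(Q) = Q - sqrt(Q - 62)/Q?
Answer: 147344/3093 + I*sqrt(174)/346416 ≈ 47.638 + 3.8078e-5*I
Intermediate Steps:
M(Q) = Q - sqrt(-62 + Q)/Q
A(D) = 4*D**2 (A(D) = (2*D)**2 = 4*D**2)
(A(R) + M(-112))/(-29988 + 33081) = (4*192**2 + (-112 - 1*sqrt(-62 - 112)/(-112)))/(-29988 + 33081) = (4*36864 + (-112 - 1*(-1/112)*sqrt(-174)))/3093 = (147456 + (-112 - 1*(-1/112)*I*sqrt(174)))*(1/3093) = (147456 + (-112 + I*sqrt(174)/112))*(1/3093) = (147344 + I*sqrt(174)/112)*(1/3093) = 147344/3093 + I*sqrt(174)/346416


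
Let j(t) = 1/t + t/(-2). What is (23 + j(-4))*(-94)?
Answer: -4653/2 ≈ -2326.5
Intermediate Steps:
j(t) = 1/t - t/2 (j(t) = 1/t + t*(-½) = 1/t - t/2)
(23 + j(-4))*(-94) = (23 + (1/(-4) - ½*(-4)))*(-94) = (23 + (-¼ + 2))*(-94) = (23 + 7/4)*(-94) = (99/4)*(-94) = -4653/2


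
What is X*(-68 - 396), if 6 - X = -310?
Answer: -146624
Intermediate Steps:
X = 316 (X = 6 - 1*(-310) = 6 + 310 = 316)
X*(-68 - 396) = 316*(-68 - 396) = 316*(-464) = -146624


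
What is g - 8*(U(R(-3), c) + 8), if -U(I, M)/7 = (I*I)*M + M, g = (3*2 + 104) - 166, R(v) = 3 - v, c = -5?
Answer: -10480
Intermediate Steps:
g = -56 (g = (6 + 104) - 166 = 110 - 166 = -56)
U(I, M) = -7*M - 7*M*I² (U(I, M) = -7*((I*I)*M + M) = -7*(I²*M + M) = -7*(M*I² + M) = -7*(M + M*I²) = -7*M - 7*M*I²)
g - 8*(U(R(-3), c) + 8) = -56 - 8*(-7*(-5)*(1 + (3 - 1*(-3))²) + 8) = -56 - 8*(-7*(-5)*(1 + (3 + 3)²) + 8) = -56 - 8*(-7*(-5)*(1 + 6²) + 8) = -56 - 8*(-7*(-5)*(1 + 36) + 8) = -56 - 8*(-7*(-5)*37 + 8) = -56 - 8*(1295 + 8) = -56 - 8*1303 = -56 - 10424 = -10480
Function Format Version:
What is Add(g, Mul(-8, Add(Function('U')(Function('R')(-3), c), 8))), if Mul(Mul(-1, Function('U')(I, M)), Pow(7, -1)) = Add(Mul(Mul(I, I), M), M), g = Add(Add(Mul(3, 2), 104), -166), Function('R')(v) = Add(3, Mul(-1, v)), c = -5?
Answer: -10480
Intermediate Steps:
g = -56 (g = Add(Add(6, 104), -166) = Add(110, -166) = -56)
Function('U')(I, M) = Add(Mul(-7, M), Mul(-7, M, Pow(I, 2))) (Function('U')(I, M) = Mul(-7, Add(Mul(Mul(I, I), M), M)) = Mul(-7, Add(Mul(Pow(I, 2), M), M)) = Mul(-7, Add(Mul(M, Pow(I, 2)), M)) = Mul(-7, Add(M, Mul(M, Pow(I, 2)))) = Add(Mul(-7, M), Mul(-7, M, Pow(I, 2))))
Add(g, Mul(-8, Add(Function('U')(Function('R')(-3), c), 8))) = Add(-56, Mul(-8, Add(Mul(-7, -5, Add(1, Pow(Add(3, Mul(-1, -3)), 2))), 8))) = Add(-56, Mul(-8, Add(Mul(-7, -5, Add(1, Pow(Add(3, 3), 2))), 8))) = Add(-56, Mul(-8, Add(Mul(-7, -5, Add(1, Pow(6, 2))), 8))) = Add(-56, Mul(-8, Add(Mul(-7, -5, Add(1, 36)), 8))) = Add(-56, Mul(-8, Add(Mul(-7, -5, 37), 8))) = Add(-56, Mul(-8, Add(1295, 8))) = Add(-56, Mul(-8, 1303)) = Add(-56, -10424) = -10480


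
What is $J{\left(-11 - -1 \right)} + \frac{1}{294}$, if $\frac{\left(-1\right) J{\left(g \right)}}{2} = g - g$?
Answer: $\frac{1}{294} \approx 0.0034014$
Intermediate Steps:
$J{\left(g \right)} = 0$ ($J{\left(g \right)} = - 2 \left(g - g\right) = \left(-2\right) 0 = 0$)
$J{\left(-11 - -1 \right)} + \frac{1}{294} = 0 + \frac{1}{294} = \frac{1}{294}$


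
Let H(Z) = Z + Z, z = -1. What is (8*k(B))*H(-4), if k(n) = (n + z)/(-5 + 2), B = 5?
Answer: 256/3 ≈ 85.333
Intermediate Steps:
k(n) = ⅓ - n/3 (k(n) = (n - 1)/(-5 + 2) = (-1 + n)/(-3) = (-1 + n)*(-⅓) = ⅓ - n/3)
H(Z) = 2*Z
(8*k(B))*H(-4) = (8*(⅓ - ⅓*5))*(2*(-4)) = (8*(⅓ - 5/3))*(-8) = (8*(-4/3))*(-8) = -32/3*(-8) = 256/3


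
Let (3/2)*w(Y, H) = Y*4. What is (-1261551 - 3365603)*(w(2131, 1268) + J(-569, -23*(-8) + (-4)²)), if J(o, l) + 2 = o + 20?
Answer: -71235035830/3 ≈ -2.3745e+10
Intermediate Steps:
w(Y, H) = 8*Y/3 (w(Y, H) = 2*(Y*4)/3 = 2*(4*Y)/3 = 8*Y/3)
J(o, l) = 18 + o (J(o, l) = -2 + (o + 20) = -2 + (20 + o) = 18 + o)
(-1261551 - 3365603)*(w(2131, 1268) + J(-569, -23*(-8) + (-4)²)) = (-1261551 - 3365603)*((8/3)*2131 + (18 - 569)) = -4627154*(17048/3 - 551) = -4627154*15395/3 = -71235035830/3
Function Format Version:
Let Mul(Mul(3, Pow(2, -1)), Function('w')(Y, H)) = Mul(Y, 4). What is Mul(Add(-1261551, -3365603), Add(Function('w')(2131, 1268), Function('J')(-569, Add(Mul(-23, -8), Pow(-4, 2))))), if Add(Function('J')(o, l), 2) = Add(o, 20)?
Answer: Rational(-71235035830, 3) ≈ -2.3745e+10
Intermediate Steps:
Function('w')(Y, H) = Mul(Rational(8, 3), Y) (Function('w')(Y, H) = Mul(Rational(2, 3), Mul(Y, 4)) = Mul(Rational(2, 3), Mul(4, Y)) = Mul(Rational(8, 3), Y))
Function('J')(o, l) = Add(18, o) (Function('J')(o, l) = Add(-2, Add(o, 20)) = Add(-2, Add(20, o)) = Add(18, o))
Mul(Add(-1261551, -3365603), Add(Function('w')(2131, 1268), Function('J')(-569, Add(Mul(-23, -8), Pow(-4, 2))))) = Mul(Add(-1261551, -3365603), Add(Mul(Rational(8, 3), 2131), Add(18, -569))) = Mul(-4627154, Add(Rational(17048, 3), -551)) = Mul(-4627154, Rational(15395, 3)) = Rational(-71235035830, 3)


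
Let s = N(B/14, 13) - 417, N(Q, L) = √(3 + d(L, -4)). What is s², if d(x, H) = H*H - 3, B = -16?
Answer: 170569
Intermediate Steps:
d(x, H) = -3 + H² (d(x, H) = H² - 3 = -3 + H²)
N(Q, L) = 4 (N(Q, L) = √(3 + (-3 + (-4)²)) = √(3 + (-3 + 16)) = √(3 + 13) = √16 = 4)
s = -413 (s = 4 - 417 = -413)
s² = (-413)² = 170569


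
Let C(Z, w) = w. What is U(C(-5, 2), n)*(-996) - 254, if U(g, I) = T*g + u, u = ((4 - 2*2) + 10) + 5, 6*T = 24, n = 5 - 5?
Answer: -23162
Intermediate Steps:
n = 0
T = 4 (T = (⅙)*24 = 4)
u = 15 (u = ((4 - 4) + 10) + 5 = (0 + 10) + 5 = 10 + 5 = 15)
U(g, I) = 15 + 4*g (U(g, I) = 4*g + 15 = 15 + 4*g)
U(C(-5, 2), n)*(-996) - 254 = (15 + 4*2)*(-996) - 254 = (15 + 8)*(-996) - 254 = 23*(-996) - 254 = -22908 - 254 = -23162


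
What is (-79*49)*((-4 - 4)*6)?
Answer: 185808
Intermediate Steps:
(-79*49)*((-4 - 4)*6) = -(-30968)*6 = -3871*(-48) = 185808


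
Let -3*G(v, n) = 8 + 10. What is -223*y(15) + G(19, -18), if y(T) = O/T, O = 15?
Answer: -229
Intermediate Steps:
G(v, n) = -6 (G(v, n) = -(8 + 10)/3 = -⅓*18 = -6)
y(T) = 15/T
-223*y(15) + G(19, -18) = -3345/15 - 6 = -223*1 - 6 = -223 - 6 = -229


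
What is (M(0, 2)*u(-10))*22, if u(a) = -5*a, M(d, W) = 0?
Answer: 0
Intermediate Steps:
(M(0, 2)*u(-10))*22 = (0*(-5*(-10)))*22 = (0*50)*22 = 0*22 = 0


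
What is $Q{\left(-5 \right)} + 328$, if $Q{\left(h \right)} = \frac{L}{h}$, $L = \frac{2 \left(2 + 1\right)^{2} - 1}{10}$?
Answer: $\frac{16383}{50} \approx 327.66$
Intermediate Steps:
$L = \frac{17}{10}$ ($L = \left(2 \cdot 3^{2} - 1\right) \frac{1}{10} = \left(2 \cdot 9 - 1\right) \frac{1}{10} = \left(18 - 1\right) \frac{1}{10} = 17 \cdot \frac{1}{10} = \frac{17}{10} \approx 1.7$)
$Q{\left(h \right)} = \frac{17}{10 h}$
$Q{\left(-5 \right)} + 328 = \frac{17}{10 \left(-5\right)} + 328 = \frac{17}{10} \left(- \frac{1}{5}\right) + 328 = - \frac{17}{50} + 328 = \frac{16383}{50}$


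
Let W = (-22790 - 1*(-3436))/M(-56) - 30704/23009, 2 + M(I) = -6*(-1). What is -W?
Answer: 11722079/2422 ≈ 4839.8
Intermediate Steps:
M(I) = 4 (M(I) = -2 - 6*(-1) = -2 + 6 = 4)
W = -11722079/2422 (W = (-22790 - 1*(-3436))/4 - 30704/23009 = (-22790 + 3436)*(1/4) - 30704*1/23009 = -19354*1/4 - 1616/1211 = -9677/2 - 1616/1211 = -11722079/2422 ≈ -4839.8)
-W = -1*(-11722079/2422) = 11722079/2422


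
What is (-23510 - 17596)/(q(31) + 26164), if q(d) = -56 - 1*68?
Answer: -221/140 ≈ -1.5786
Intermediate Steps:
q(d) = -124 (q(d) = -56 - 68 = -124)
(-23510 - 17596)/(q(31) + 26164) = (-23510 - 17596)/(-124 + 26164) = -41106/26040 = -41106*1/26040 = -221/140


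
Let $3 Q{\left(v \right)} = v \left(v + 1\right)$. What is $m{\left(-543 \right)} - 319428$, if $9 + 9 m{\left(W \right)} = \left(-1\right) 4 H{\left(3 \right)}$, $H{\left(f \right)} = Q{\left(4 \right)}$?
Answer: $- \frac{8624663}{27} \approx -3.1943 \cdot 10^{5}$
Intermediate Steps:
$Q{\left(v \right)} = \frac{v \left(1 + v\right)}{3}$ ($Q{\left(v \right)} = \frac{v \left(v + 1\right)}{3} = \frac{v \left(1 + v\right)}{3}$)
$H{\left(f \right)} = \frac{20}{3}$ ($H{\left(f \right)} = \frac{1}{3} \cdot 4 \left(1 + 4\right) = \frac{1}{3} \cdot 4 \cdot 5 = \frac{20}{3}$)
$m{\left(W \right)} = - \frac{107}{27}$ ($m{\left(W \right)} = -1 + \frac{\left(-1\right) 4 \cdot \frac{20}{3}}{9} = -1 + \frac{\left(-4\right) \frac{20}{3}}{9} = -1 + \frac{1}{9} \left(- \frac{80}{3}\right) = -1 - \frac{80}{27} = - \frac{107}{27}$)
$m{\left(-543 \right)} - 319428 = - \frac{107}{27} - 319428 = - \frac{8624663}{27}$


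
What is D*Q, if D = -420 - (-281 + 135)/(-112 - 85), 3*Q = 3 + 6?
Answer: -248658/197 ≈ -1262.2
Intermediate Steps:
Q = 3 (Q = (3 + 6)/3 = (⅓)*9 = 3)
D = -82886/197 (D = -420 - (-146)/(-197) = -420 - (-146)*(-1)/197 = -420 - 1*146/197 = -420 - 146/197 = -82886/197 ≈ -420.74)
D*Q = -82886/197*3 = -248658/197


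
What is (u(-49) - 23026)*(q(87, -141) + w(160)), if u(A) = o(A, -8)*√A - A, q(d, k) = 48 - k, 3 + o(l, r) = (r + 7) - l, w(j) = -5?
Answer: -4227768 + 57960*I ≈ -4.2278e+6 + 57960.0*I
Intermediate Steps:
o(l, r) = 4 + r - l (o(l, r) = -3 + ((r + 7) - l) = -3 + ((7 + r) - l) = -3 + (7 + r - l) = 4 + r - l)
u(A) = -A + √A*(-4 - A) (u(A) = (4 - 8 - A)*√A - A = (-4 - A)*√A - A = √A*(-4 - A) - A = -A + √A*(-4 - A))
(u(-49) - 23026)*(q(87, -141) + w(160)) = ((-1*(-49) - √(-49)*(4 - 49)) - 23026)*((48 - 1*(-141)) - 5) = ((49 - 1*7*I*(-45)) - 23026)*((48 + 141) - 5) = ((49 + 315*I) - 23026)*(189 - 5) = (-22977 + 315*I)*184 = -4227768 + 57960*I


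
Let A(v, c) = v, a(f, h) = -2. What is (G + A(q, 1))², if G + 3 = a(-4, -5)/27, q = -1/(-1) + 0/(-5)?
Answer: 3136/729 ≈ 4.3018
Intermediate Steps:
q = 1 (q = -1*(-1) + 0*(-⅕) = 1 + 0 = 1)
G = -83/27 (G = -3 - 2/27 = -83/27 ≈ -3.0741)
(G + A(q, 1))² = (-83/27 + 1)² = (-56/27)² = 3136/729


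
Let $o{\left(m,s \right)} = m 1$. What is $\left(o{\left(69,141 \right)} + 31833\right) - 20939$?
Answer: $10963$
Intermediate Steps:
$o{\left(m,s \right)} = m$
$\left(o{\left(69,141 \right)} + 31833\right) - 20939 = \left(69 + 31833\right) - 20939 = 31902 - 20939 = 10963$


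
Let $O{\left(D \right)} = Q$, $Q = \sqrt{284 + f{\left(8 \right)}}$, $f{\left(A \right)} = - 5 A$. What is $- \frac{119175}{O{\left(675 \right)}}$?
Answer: $- \frac{119175 \sqrt{61}}{122} \approx -7629.4$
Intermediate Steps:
$Q = 2 \sqrt{61}$ ($Q = \sqrt{284 - 40} = \sqrt{244} = 2 \sqrt{61} \approx 15.62$)
$O{\left(D \right)} = 2 \sqrt{61}$
$- \frac{119175}{O{\left(675 \right)}} = - \frac{119175}{2 \sqrt{61}} = - 119175 \frac{\sqrt{61}}{122} = - \frac{119175 \sqrt{61}}{122}$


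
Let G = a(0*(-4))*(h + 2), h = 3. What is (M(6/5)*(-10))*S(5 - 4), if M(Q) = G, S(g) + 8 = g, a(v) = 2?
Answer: 700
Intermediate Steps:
S(g) = -8 + g
G = 10 (G = 2*(3 + 2) = 2*5 = 10)
M(Q) = 10
(M(6/5)*(-10))*S(5 - 4) = (10*(-10))*(-8 + (5 - 4)) = -100*(-8 + 1) = -100*(-7) = 700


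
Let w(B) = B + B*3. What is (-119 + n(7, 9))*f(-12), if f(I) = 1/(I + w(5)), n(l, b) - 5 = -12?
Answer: -63/4 ≈ -15.750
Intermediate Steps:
n(l, b) = -7 (n(l, b) = 5 - 12 = -7)
w(B) = 4*B (w(B) = B + 3*B = 4*B)
f(I) = 1/(20 + I) (f(I) = 1/(I + 4*5) = 1/(I + 20) = 1/(20 + I))
(-119 + n(7, 9))*f(-12) = (-119 - 7)/(20 - 12) = -126/8 = -126*⅛ = -63/4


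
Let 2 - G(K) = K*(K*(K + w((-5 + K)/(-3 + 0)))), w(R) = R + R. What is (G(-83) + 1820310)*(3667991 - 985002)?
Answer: 16000898336837/3 ≈ 5.3336e+12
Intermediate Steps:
w(R) = 2*R
G(K) = 2 - K²*(10/3 + K/3) (G(K) = 2 - K*K*(K + 2*((-5 + K)/(-3 + 0))) = 2 - K*K*(K + 2*((-5 + K)/(-3))) = 2 - K*K*(K + 2*((-5 + K)*(-⅓))) = 2 - K*K*(K + 2*(5/3 - K/3)) = 2 - K*K*(K + (10/3 - 2*K/3)) = 2 - K*K*(10/3 + K/3) = 2 - K²*(10/3 + K/3))
(G(-83) + 1820310)*(3667991 - 985002) = ((2 - 10/3*(-83)² - ⅓*(-83)³) + 1820310)*(3667991 - 985002) = ((2 - 10/3*6889 - ⅓*(-571787)) + 1820310)*2682989 = ((2 - 68890/3 + 571787/3) + 1820310)*2682989 = (502903/3 + 1820310)*2682989 = (5963833/3)*2682989 = 16000898336837/3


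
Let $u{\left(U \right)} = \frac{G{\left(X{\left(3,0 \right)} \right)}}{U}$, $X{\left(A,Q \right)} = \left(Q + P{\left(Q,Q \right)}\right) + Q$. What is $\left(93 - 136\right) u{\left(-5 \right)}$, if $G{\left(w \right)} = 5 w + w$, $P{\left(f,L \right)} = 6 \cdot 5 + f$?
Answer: $1548$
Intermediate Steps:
$P{\left(f,L \right)} = 30 + f$
$X{\left(A,Q \right)} = 30 + 3 Q$ ($X{\left(A,Q \right)} = \left(Q + \left(30 + Q\right)\right) + Q = \left(30 + 2 Q\right) + Q = 30 + 3 Q$)
$G{\left(w \right)} = 6 w$
$u{\left(U \right)} = \frac{180}{U}$ ($u{\left(U \right)} = \frac{6 \left(30 + 3 \cdot 0\right)}{U} = \frac{6 \left(30 + 0\right)}{U} = \frac{6 \cdot 30}{U} = \frac{180}{U}$)
$\left(93 - 136\right) u{\left(-5 \right)} = \left(93 - 136\right) \frac{180}{-5} = - 43 \cdot 180 \left(- \frac{1}{5}\right) = \left(-43\right) \left(-36\right) = 1548$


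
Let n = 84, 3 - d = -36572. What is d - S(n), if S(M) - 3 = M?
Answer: 36488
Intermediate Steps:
d = 36575 (d = 3 - 1*(-36572) = 3 + 36572 = 36575)
S(M) = 3 + M
d - S(n) = 36575 - (3 + 84) = 36575 - 1*87 = 36575 - 87 = 36488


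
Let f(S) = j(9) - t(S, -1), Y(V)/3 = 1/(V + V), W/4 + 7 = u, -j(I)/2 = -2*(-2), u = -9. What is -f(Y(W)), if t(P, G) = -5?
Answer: 3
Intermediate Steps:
j(I) = -8 (j(I) = -(-4)*(-2) = -2*4 = -8)
W = -64 (W = -28 + 4*(-9) = -28 - 36 = -64)
Y(V) = 3/(2*V) (Y(V) = 3/(V + V) = 3/((2*V)) = 3*(1/(2*V)) = 3/(2*V))
f(S) = -3 (f(S) = -8 - 1*(-5) = -8 + 5 = -3)
-f(Y(W)) = -1*(-3) = 3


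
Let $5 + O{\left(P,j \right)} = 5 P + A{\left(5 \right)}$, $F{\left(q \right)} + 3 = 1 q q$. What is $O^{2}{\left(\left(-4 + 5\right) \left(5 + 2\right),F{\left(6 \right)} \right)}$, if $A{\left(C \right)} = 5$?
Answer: $1225$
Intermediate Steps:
$F{\left(q \right)} = -3 + q^{2}$ ($F{\left(q \right)} = -3 + 1 q q = -3 + q q = -3 + q^{2}$)
$O{\left(P,j \right)} = 5 P$ ($O{\left(P,j \right)} = -5 + \left(5 P + 5\right) = -5 + \left(5 + 5 P\right) = 5 P$)
$O^{2}{\left(\left(-4 + 5\right) \left(5 + 2\right),F{\left(6 \right)} \right)} = \left(5 \left(-4 + 5\right) \left(5 + 2\right)\right)^{2} = \left(5 \cdot 1 \cdot 7\right)^{2} = \left(5 \cdot 7\right)^{2} = 35^{2} = 1225$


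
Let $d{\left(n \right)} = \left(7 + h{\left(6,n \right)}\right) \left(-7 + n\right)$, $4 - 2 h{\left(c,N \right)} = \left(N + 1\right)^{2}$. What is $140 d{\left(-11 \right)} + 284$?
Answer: $103604$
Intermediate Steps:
$h{\left(c,N \right)} = 2 - \frac{\left(1 + N\right)^{2}}{2}$ ($h{\left(c,N \right)} = 2 - \frac{\left(N + 1\right)^{2}}{2} = 2 - \frac{\left(1 + N\right)^{2}}{2}$)
$d{\left(n \right)} = \left(-7 + n\right) \left(9 - \frac{\left(1 + n\right)^{2}}{2}\right)$ ($d{\left(n \right)} = \left(7 - \left(-2 + \frac{\left(1 + n\right)^{2}}{2}\right)\right) \left(-7 + n\right) = \left(9 - \frac{\left(1 + n\right)^{2}}{2}\right) \left(-7 + n\right) = \left(-7 + n\right) \left(9 - \frac{\left(1 + n\right)^{2}}{2}\right)$)
$140 d{\left(-11 \right)} + 284 = 140 \left(- \frac{119}{2} - \frac{\left(-11\right)^{3}}{2} + \frac{5 \left(-11\right)^{2}}{2} + \frac{31}{2} \left(-11\right)\right) + 284 = 140 \left(- \frac{119}{2} - - \frac{1331}{2} + \frac{5}{2} \cdot 121 - \frac{341}{2}\right) + 284 = 140 \left(- \frac{119}{2} + \frac{1331}{2} + \frac{605}{2} - \frac{341}{2}\right) + 284 = 140 \cdot 738 + 284 = 103320 + 284 = 103604$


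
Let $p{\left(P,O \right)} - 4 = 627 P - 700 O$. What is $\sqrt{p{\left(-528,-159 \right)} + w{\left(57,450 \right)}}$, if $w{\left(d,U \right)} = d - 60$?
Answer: $i \sqrt{219755} \approx 468.78 i$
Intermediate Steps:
$w{\left(d,U \right)} = -60 + d$
$p{\left(P,O \right)} = 4 - 700 O + 627 P$ ($p{\left(P,O \right)} = 4 - \left(- 627 P + 700 O\right) = 4 - 700 O + 627 P$)
$\sqrt{p{\left(-528,-159 \right)} + w{\left(57,450 \right)}} = \sqrt{\left(4 - -111300 + 627 \left(-528\right)\right) + \left(-60 + 57\right)} = \sqrt{\left(4 + 111300 - 331056\right) - 3} = \sqrt{-219752 - 3} = \sqrt{-219755} = i \sqrt{219755}$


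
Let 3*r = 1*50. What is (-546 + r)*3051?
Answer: -1614996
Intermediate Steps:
r = 50/3 (r = (1*50)/3 = (⅓)*50 = 50/3 ≈ 16.667)
(-546 + r)*3051 = (-546 + 50/3)*3051 = -1588/3*3051 = -1614996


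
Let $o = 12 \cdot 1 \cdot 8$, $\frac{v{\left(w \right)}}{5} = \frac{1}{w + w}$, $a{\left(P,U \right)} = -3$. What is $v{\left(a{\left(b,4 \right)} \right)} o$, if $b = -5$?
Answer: $-80$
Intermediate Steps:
$v{\left(w \right)} = \frac{5}{2 w}$ ($v{\left(w \right)} = \frac{5}{w + w} = \frac{5}{2 w}$)
$o = 96$ ($o = 12 \cdot 8 = 96$)
$v{\left(a{\left(b,4 \right)} \right)} o = \frac{5}{2 \left(-3\right)} 96 = \frac{5}{2} \left(- \frac{1}{3}\right) 96 = \left(- \frac{5}{6}\right) 96 = -80$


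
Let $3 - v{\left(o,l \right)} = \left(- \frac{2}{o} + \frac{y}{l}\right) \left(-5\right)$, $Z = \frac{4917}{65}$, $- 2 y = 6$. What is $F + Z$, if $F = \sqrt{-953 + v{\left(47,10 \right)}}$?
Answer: $\frac{4917}{65} + \frac{i \sqrt{8409334}}{94} \approx 75.646 + 30.85 i$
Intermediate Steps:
$y = -3$ ($y = \left(- \frac{1}{2}\right) 6 = -3$)
$Z = \frac{4917}{65}$ ($Z = 4917 \cdot \frac{1}{65} = \frac{4917}{65} \approx 75.646$)
$v{\left(o,l \right)} = 3 - \frac{15}{l} - \frac{10}{o}$ ($v{\left(o,l \right)} = 3 - \left(- \frac{2}{o} - \frac{3}{l}\right) \left(-5\right) = 3 - \left(- \frac{3}{l} - \frac{2}{o}\right) \left(-5\right) = 3 - \left(\frac{10}{o} + \frac{15}{l}\right) = 3 - \frac{15}{l} - \frac{10}{o}$)
$F = \frac{i \sqrt{8409334}}{94}$ ($F = \sqrt{-953 - \left(-3 + \frac{3}{2} + \frac{10}{47}\right)} = \sqrt{-953 - - \frac{121}{94}} = \sqrt{-953 + \frac{121}{94}} = \sqrt{- \frac{89461}{94}} = \frac{i \sqrt{8409334}}{94} \approx 30.85 i$)
$F + Z = \frac{i \sqrt{8409334}}{94} + \frac{4917}{65} = \frac{4917}{65} + \frac{i \sqrt{8409334}}{94}$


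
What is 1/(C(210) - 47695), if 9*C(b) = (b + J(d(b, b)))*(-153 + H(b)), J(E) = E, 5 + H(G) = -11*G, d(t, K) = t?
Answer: -3/488605 ≈ -6.1399e-6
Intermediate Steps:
H(G) = -5 - 11*G
C(b) = 2*b*(-158 - 11*b)/9 (C(b) = ((b + b)*(-153 + (-5 - 11*b)))/9 = ((2*b)*(-158 - 11*b))/9 = (2*b*(-158 - 11*b))/9 = 2*b*(-158 - 11*b)/9)
1/(C(210) - 47695) = 1/((2/9)*210*(-158 - 11*210) - 47695) = 1/((2/9)*210*(-158 - 2310) - 47695) = 1/((2/9)*210*(-2468) - 47695) = 1/(-345520/3 - 47695) = 1/(-488605/3) = -3/488605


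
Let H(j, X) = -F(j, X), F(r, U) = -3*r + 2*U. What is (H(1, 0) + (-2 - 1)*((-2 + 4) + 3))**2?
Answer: 144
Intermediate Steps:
H(j, X) = -2*X + 3*j (H(j, X) = -(-3*j + 2*X) = -2*X + 3*j)
(H(1, 0) + (-2 - 1)*((-2 + 4) + 3))**2 = ((-2*0 + 3*1) + (-2 - 1)*((-2 + 4) + 3))**2 = ((0 + 3) - 3*(2 + 3))**2 = (3 - 3*5)**2 = (3 - 15)**2 = (-12)**2 = 144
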